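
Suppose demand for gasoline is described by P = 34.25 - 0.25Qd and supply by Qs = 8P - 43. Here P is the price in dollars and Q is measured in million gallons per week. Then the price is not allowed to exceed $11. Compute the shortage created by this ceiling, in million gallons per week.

48

Rearranging demand gives Qd = 137 - 4P. Setting quantity demanded equal to quantity supplied, 137 - 4P = 8P - 43, gives P* = 15 and Q* = 77.
The ceiling of 11 is below the equilibrium price 15, so it binds.
At P = 11: Qd = 137 - 4·11 = 93 and Qs = 8·11 - 43 = 45.
Shortage = Qd - Qs = 93 - 45 = 48.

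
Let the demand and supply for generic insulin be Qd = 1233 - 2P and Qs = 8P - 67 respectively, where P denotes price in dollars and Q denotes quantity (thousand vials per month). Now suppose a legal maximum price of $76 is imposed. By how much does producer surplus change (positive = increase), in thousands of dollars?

-40878

In a free market, 1233 - 2P = 8P - 67 gives the equilibrium P* = 130, Q* = 973.
Because the ceiling (76) lies below the market-clearing price, it is binding.
At P = 76: Qd = 1233 - 2·76 = 1081 and Qs = 8·76 - 67 = 541.
Producer surplus without the control is ½ · (130 - 8.375) · 973 = 59170.5625.
With the ceiling, producers sell 541 units at 76, so PS = ½ · (76 - 8.375) · 541 = 18292.5625.
Change in producer surplus = 18292.5625 - 59170.5625 = -40878.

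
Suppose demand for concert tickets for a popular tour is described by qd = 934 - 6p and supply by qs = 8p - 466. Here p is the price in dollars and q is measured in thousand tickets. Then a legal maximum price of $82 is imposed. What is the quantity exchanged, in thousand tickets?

Without the control the market clears where 934 - 6p = 8p - 466, i.e. p* = 100 and q* = 334.
Since 82 < 100, the ceiling is binding.
At p = 82: qd = 934 - 6·82 = 442 and qs = 8·82 - 466 = 190.
The quantity actually transacted is the short side, supply: 190.

190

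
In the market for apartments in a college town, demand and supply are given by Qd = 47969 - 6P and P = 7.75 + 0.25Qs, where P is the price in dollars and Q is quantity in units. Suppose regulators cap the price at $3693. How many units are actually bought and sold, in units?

Rearranging supply gives Qs = 4P - 31. In a free market, 47969 - 6P = 4P - 31 gives the equilibrium P* = 4800, Q* = 19169.
Because the ceiling (3693) lies below the market-clearing price, it is binding.
At P = 3693: Qd = 47969 - 6·3693 = 25811 and Qs = 4·3693 - 31 = 14741.
The quantity actually transacted is the short side, supply: 14741.

14741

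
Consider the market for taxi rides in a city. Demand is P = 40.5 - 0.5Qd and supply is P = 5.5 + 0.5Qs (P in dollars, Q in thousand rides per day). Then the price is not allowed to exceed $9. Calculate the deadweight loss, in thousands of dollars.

392

Rearranging demand gives Qd = 81 - 2P; rearranging supply gives Qs = 2P - 11. In a free market, 81 - 2P = 2P - 11 gives the equilibrium P* = 23, Q* = 35.
Since 9 < 23, the ceiling is binding.
At P = 9: Qd = 81 - 2·9 = 63 and Qs = 2·9 - 11 = 7.
Quantity traded falls to 7. At Q = 7 the demand price is (81 - 7)/2 = 37 and the supply price is (11 + 7)/2 = 9.
Deadweight loss = ½ · (37 - 9) · (35 - 7) = ½ · 28 · 28 = 392.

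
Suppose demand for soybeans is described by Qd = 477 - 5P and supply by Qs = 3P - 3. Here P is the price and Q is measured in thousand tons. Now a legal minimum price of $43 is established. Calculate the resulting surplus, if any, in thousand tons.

Equilibrium: 477 - 5P = 3P - 3, so 480 = 8P and P* = 60, Q* = 177.
The floor of 43 is below the equilibrium price 60, so it is not binding; the market clears at P* = 60, Q* = 177.
Since the control does not bind, there is no surplus.

0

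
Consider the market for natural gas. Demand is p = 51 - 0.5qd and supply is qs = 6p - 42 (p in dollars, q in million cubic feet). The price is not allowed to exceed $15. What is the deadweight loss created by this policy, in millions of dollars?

Rearranging demand gives qd = 102 - 2p. Without the control the market clears where 102 - 2p = 6p - 42, i.e. p* = 18 and q* = 66.
Because the ceiling (15) lies below the market-clearing price, it is binding.
At p = 15: qd = 102 - 2·15 = 72 and qs = 6·15 - 42 = 48.
Quantity traded falls to 48. At q = 48 the demand price is (102 - 48)/2 = 27 and the supply price is (42 + 48)/6 = 15.
Deadweight loss = ½ · (27 - 15) · (66 - 48) = ½ · 12 · 18 = 108.

108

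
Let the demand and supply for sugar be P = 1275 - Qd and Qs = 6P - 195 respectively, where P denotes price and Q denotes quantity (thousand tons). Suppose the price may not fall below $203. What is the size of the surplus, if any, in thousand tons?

Rearranging demand gives Qd = 1275 - P. Without the control the market clears where 1275 - P = 6P - 195, i.e. P* = 210 and Q* = 1065.
Since 203 is below P* = 210, the floor does not bind and the free-market outcome prevails.
Since the control does not bind, there is no surplus.

0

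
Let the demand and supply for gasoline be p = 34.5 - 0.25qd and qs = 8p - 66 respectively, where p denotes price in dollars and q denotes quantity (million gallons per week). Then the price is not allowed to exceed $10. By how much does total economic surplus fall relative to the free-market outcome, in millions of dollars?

588

Rearranging demand gives qd = 138 - 4p. Without the control the market clears where 138 - 4p = 8p - 66, i.e. p* = 17 and q* = 70.
The ceiling of 10 is below the equilibrium price 17, so it binds.
At p = 10: qd = 138 - 4·10 = 98 and qs = 8·10 - 66 = 14.
Quantity traded falls to 14. At q = 14 the demand price is (138 - 14)/4 = 31 and the supply price is (66 + 14)/8 = 10.
Deadweight loss = ½ · (31 - 10) · (70 - 14) = ½ · 21 · 56 = 588.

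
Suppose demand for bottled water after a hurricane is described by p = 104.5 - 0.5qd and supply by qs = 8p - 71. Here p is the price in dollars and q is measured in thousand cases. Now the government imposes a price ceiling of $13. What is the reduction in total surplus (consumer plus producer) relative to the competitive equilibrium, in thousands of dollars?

4500

Rearranging demand gives qd = 209 - 2p. In a free market, 209 - 2p = 8p - 71 gives the equilibrium p* = 28, q* = 153.
Because the ceiling (13) lies below the market-clearing price, it is binding.
At p = 13: qd = 209 - 2·13 = 183 and qs = 8·13 - 71 = 33.
Quantity traded falls to 33. At q = 33 the demand price is (209 - 33)/2 = 88 and the supply price is (71 + 33)/8 = 13.
Deadweight loss = ½ · (88 - 13) · (153 - 33) = ½ · 75 · 120 = 4500.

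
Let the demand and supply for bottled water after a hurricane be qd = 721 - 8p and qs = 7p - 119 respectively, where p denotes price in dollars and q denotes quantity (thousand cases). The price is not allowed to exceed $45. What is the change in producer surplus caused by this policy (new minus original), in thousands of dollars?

Equilibrium: 721 - 8p = 7p - 119, so 840 = 15p and p* = 56, q* = 273.
Since 45 < 56, the ceiling is binding.
At p = 45: qd = 721 - 8·45 = 361 and qs = 7·45 - 119 = 196.
Producer surplus without the control is ½ · (56 - 17) · 273 = 5323.5.
With the ceiling, producers sell 196 units at 45, so PS = ½ · (45 - 17) · 196 = 2744.
Change in producer surplus = 2744 - 5323.5 = -2579.5.

-2579.5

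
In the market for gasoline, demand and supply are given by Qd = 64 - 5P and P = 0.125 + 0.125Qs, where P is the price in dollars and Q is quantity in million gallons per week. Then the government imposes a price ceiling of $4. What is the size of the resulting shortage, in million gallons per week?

Rearranging supply gives Qs = 8P - 1. Equilibrium: 64 - 5P = 8P - 1, so 65 = 13P and P* = 5, Q* = 39.
Because the ceiling (4) lies below the market-clearing price, it is binding.
At P = 4: Qd = 64 - 5·4 = 44 and Qs = 8·4 - 1 = 31.
Shortage = Qd - Qs = 44 - 31 = 13.

13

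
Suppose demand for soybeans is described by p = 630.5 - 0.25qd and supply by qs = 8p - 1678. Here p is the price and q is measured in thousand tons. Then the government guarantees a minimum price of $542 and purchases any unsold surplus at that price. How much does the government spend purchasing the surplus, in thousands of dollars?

1248768

Rearranging demand gives qd = 2522 - 4p. Setting quantity demanded equal to quantity supplied, 2522 - 4p = 8p - 1678, gives p* = 350 and q* = 1122.
Since 542 > 350, the floor is binding.
At p = 542: qd = 2522 - 4·542 = 354 and qs = 8·542 - 1678 = 2658.
Surplus = qs - qd = 2304.
Government expenditure = surplus × support price = 2304 × 542 = 1248768.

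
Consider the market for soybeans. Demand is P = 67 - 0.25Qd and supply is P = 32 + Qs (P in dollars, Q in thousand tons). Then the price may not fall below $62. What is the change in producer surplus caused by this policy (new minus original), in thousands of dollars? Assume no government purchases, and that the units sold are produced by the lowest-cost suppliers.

Rearranging demand gives Qd = 268 - 4P; rearranging supply gives Qs = P - 32. Setting quantity demanded equal to quantity supplied, 268 - 4P = P - 32, gives P* = 60 and Q* = 28.
Since 62 > 60, the floor is binding.
At P = 62: Qd = 268 - 4·62 = 20 and Qs = 62 - 32 = 30.
Producer surplus without the control is ½ · (60 - 32) · 28 = 392.
With the floor, 20 units are sold at 62. The supply price at Q = 20 is 52, so PS = ½ · [(62 - 32) + (62 - 52)] · 20 = 400.
Change in producer surplus = 400 - 392 = 8.

8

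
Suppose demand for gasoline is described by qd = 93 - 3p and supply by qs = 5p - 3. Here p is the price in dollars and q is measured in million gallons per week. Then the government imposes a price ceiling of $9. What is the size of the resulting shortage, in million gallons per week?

24

Without the control the market clears where 93 - 3p = 5p - 3, i.e. p* = 12 and q* = 57.
Since 9 < 12, the ceiling is binding.
At p = 9: qd = 93 - 3·9 = 66 and qs = 5·9 - 3 = 42.
Shortage = qd - qs = 66 - 42 = 24.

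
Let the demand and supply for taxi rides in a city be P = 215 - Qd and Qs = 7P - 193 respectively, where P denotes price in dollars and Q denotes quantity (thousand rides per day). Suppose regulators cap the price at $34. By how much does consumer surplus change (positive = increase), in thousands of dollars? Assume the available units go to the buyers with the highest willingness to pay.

-6315.5

Rearranging demand gives Qd = 215 - P. Setting quantity demanded equal to quantity supplied, 215 - P = 7P - 193, gives P* = 51 and Q* = 164.
Since 34 < 51, the ceiling is binding.
At P = 34: Qd = 215 - 34 = 181 and Qs = 7·34 - 193 = 45.
Consumer surplus without the control is ½ · (215 - 51) · 164 = 13448.
With the ceiling, 45 units are sold at 34 (assume they go to the highest-value buyers). The demand price at Q = 45 is 170, so CS = ½ · [(215 - 34) + (170 - 34)] · 45 = 7132.5.
Change in consumer surplus = 7132.5 - 13448 = -6315.5.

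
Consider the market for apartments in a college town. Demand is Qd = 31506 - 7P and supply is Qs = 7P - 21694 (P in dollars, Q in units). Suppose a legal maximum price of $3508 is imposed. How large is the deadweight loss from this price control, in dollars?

Setting quantity demanded equal to quantity supplied, 31506 - 7P = 7P - 21694, gives P* = 3800 and Q* = 4906.
Because the ceiling (3508) lies below the market-clearing price, it is binding.
At P = 3508: Qd = 31506 - 7·3508 = 6950 and Qs = 7·3508 - 21694 = 2862.
Quantity traded falls to 2862. At Q = 2862 the demand price is (31506 - 2862)/7 = 4092 and the supply price is (21694 + 2862)/7 = 3508.
Deadweight loss = ½ · (4092 - 3508) · (4906 - 2862) = ½ · 584 · 2044 = 596848.

596848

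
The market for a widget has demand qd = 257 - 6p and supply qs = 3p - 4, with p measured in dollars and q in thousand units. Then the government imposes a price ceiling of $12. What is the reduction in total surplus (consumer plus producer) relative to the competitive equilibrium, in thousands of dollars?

Equilibrium: 257 - 6p = 3p - 4, so 261 = 9p and p* = 29, q* = 83.
The ceiling of 12 is below the equilibrium price 29, so it binds.
At p = 12: qd = 257 - 6·12 = 185 and qs = 3·12 - 4 = 32.
Quantity traded falls to 32. At q = 32 the demand price is (257 - 32)/6 = 37.5 and the supply price is (4 + 32)/3 = 12.
Deadweight loss = ½ · (37.5 - 12) · (83 - 32) = ½ · 25.5 · 51 = 650.25.

650.25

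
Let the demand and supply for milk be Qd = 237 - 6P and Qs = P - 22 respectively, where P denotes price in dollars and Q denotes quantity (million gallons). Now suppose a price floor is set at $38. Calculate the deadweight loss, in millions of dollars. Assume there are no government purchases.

21

In a free market, 237 - 6P = P - 22 gives the equilibrium P* = 37, Q* = 15.
Since 38 > 37, the floor is binding.
At P = 38: Qd = 237 - 6·38 = 9 and Qs = 38 - 22 = 16.
Quantity traded falls to 9. At Q = 9 the demand price is (237 - 9)/6 = 38 and the supply price is 22 + 9 = 31.
Deadweight loss = ½ · (38 - 31) · (15 - 9) = ½ · 7 · 6 = 21.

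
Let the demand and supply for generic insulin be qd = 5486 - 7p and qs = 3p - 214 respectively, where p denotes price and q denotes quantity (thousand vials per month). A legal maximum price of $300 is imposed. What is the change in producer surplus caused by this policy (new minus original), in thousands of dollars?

In a free market, 5486 - 7p = 3p - 214 gives the equilibrium p* = 570, q* = 1496.
The ceiling of 300 is below the equilibrium price 570, so it binds.
At p = 300: qd = 5486 - 7·300 = 3386 and qs = 3·300 - 214 = 686.
Producer surplus without the control is ½ · (570 - 214/3) · 1496 = 1119008/3.
With the ceiling, producers sell 686 units at 300, so PS = ½ · (300 - 214/3) · 686 = 235298/3.
Change in producer surplus = 235298/3 - 1119008/3 = -294570.

-294570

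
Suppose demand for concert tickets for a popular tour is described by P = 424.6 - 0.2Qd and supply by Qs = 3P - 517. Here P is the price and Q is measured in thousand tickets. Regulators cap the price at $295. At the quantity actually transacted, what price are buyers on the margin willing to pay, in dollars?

Rearranging demand gives Qd = 2123 - 5P. Equilibrium: 2123 - 5P = 3P - 517, so 2640 = 8P and P* = 330, Q* = 473.
Since 295 < 330, the ceiling is binding.
At P = 295: Qd = 2123 - 5·295 = 648 and Qs = 3·295 - 517 = 368.
Only 368 units reach the market. On the demand curve, the marginal buyer's willingness to pay at Q = 368 is (2123 - 368)/5 = 351.

351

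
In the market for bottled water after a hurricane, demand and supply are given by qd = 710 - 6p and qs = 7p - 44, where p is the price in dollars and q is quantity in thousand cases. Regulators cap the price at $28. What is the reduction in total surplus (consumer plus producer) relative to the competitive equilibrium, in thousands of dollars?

Without the control the market clears where 710 - 6p = 7p - 44, i.e. p* = 58 and q* = 362.
Because the ceiling (28) lies below the market-clearing price, it is binding.
At p = 28: qd = 710 - 6·28 = 542 and qs = 7·28 - 44 = 152.
Quantity traded falls to 152. At q = 152 the demand price is (710 - 152)/6 = 93 and the supply price is (44 + 152)/7 = 28.
Deadweight loss = ½ · (93 - 28) · (362 - 152) = ½ · 65 · 210 = 6825.

6825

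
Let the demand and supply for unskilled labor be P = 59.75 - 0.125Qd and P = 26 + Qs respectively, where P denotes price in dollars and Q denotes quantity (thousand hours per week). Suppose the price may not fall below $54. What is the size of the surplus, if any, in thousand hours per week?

Rearranging demand gives Qd = 478 - 8P; rearranging supply gives Qs = P - 26. In a free market, 478 - 8P = P - 26 gives the equilibrium P* = 56, Q* = 30.
Since 54 is below P* = 56, the floor does not bind and the free-market outcome prevails.
Since the control does not bind, there is no surplus.

0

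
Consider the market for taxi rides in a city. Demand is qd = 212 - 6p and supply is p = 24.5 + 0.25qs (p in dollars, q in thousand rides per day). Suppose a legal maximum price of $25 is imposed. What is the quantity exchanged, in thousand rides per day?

2

Rearranging supply gives qs = 4p - 98. Without the control the market clears where 212 - 6p = 4p - 98, i.e. p* = 31 and q* = 26.
Since 25 < 31, the ceiling is binding.
At p = 25: qd = 212 - 6·25 = 62 and qs = 4·25 - 98 = 2.
The quantity actually transacted is the short side, supply: 2.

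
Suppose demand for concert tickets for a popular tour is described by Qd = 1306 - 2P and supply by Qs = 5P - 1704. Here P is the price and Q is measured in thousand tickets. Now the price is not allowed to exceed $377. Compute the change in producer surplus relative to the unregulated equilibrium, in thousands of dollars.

Setting quantity demanded equal to quantity supplied, 1306 - 2P = 5P - 1704, gives P* = 430 and Q* = 446.
Since 377 < 430, the ceiling is binding.
At P = 377: Qd = 1306 - 2·377 = 552 and Qs = 5·377 - 1704 = 181.
Producer surplus without the control is ½ · (430 - 340.8) · 446 = 19891.6.
With the ceiling, producers sell 181 units at 377, so PS = ½ · (377 - 340.8) · 181 = 3276.1.
Change in producer surplus = 3276.1 - 19891.6 = -16615.5.

-16615.5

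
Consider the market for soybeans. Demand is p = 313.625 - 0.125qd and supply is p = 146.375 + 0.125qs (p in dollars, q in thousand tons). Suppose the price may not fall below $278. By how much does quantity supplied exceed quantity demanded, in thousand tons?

768

Rearranging demand gives qd = 2509 - 8p; rearranging supply gives qs = 8p - 1171. Without the control the market clears where 2509 - 8p = 8p - 1171, i.e. p* = 230 and q* = 669.
Since 278 > 230, the floor is binding.
At p = 278: qd = 2509 - 8·278 = 285 and qs = 8·278 - 1171 = 1053.
Surplus = qs - qd = 1053 - 285 = 768.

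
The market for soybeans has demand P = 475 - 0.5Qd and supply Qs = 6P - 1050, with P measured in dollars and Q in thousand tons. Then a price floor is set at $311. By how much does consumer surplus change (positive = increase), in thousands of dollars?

Rearranging demand gives Qd = 950 - 2P. Setting quantity demanded equal to quantity supplied, 950 - 2P = 6P - 1050, gives P* = 250 and Q* = 450.
The floor of 311 is above the equilibrium price 250, so it binds.
At P = 311: Qd = 950 - 2·311 = 328 and Qs = 6·311 - 1050 = 816.
Consumer surplus without the control is ½ · (475 - 250) · 450 = 50625.
With the floor, consumers buy 328 units at 311, so CS = ½ · (475 - 311) · 328 = 26896.
Change in consumer surplus = 26896 - 50625 = -23729.

-23729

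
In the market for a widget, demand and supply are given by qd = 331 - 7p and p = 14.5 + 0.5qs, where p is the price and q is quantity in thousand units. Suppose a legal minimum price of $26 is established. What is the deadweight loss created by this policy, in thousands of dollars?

0

Rearranging supply gives qs = 2p - 29. Without the control the market clears where 331 - 7p = 2p - 29, i.e. p* = 40 and q* = 51.
Since 26 is below p* = 40, the floor does not bind and the free-market outcome prevails.
Since the control does not bind, no trades are prevented and deadweight loss is zero.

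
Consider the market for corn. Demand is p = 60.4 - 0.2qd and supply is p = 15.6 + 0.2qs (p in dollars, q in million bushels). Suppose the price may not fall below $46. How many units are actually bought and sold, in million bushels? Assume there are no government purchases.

Rearranging demand gives qd = 302 - 5p; rearranging supply gives qs = 5p - 78. Setting quantity demanded equal to quantity supplied, 302 - 5p = 5p - 78, gives p* = 38 and q* = 112.
Since 46 > 38, the floor is binding.
At p = 46: qd = 302 - 5·46 = 72 and qs = 5·46 - 78 = 152.
The quantity actually transacted is the short side, demand: 72.

72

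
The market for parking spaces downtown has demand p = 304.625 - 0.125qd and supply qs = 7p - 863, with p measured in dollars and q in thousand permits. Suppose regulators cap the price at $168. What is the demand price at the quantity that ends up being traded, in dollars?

Rearranging demand gives qd = 2437 - 8p. In a free market, 2437 - 8p = 7p - 863 gives the equilibrium p* = 220, q* = 677.
Because the ceiling (168) lies below the market-clearing price, it is binding.
At p = 168: qd = 2437 - 8·168 = 1093 and qs = 7·168 - 863 = 313.
Only 313 units reach the market. On the demand curve, the marginal buyer's willingness to pay at q = 313 is (2437 - 313)/8 = 265.5.

265.5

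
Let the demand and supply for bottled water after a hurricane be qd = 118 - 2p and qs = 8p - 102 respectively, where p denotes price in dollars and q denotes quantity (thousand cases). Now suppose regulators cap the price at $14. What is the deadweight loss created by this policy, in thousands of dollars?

1280

In a free market, 118 - 2p = 8p - 102 gives the equilibrium p* = 22, q* = 74.
Because the ceiling (14) lies below the market-clearing price, it is binding.
At p = 14: qd = 118 - 2·14 = 90 and qs = 8·14 - 102 = 10.
Quantity traded falls to 10. At q = 10 the demand price is (118 - 10)/2 = 54 and the supply price is (102 + 10)/8 = 14.
Deadweight loss = ½ · (54 - 14) · (74 - 10) = ½ · 40 · 64 = 1280.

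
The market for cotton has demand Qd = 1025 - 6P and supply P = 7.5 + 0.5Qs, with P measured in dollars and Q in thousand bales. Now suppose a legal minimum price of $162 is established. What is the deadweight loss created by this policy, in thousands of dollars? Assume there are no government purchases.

12288

Rearranging supply gives Qs = 2P - 15. Setting quantity demanded equal to quantity supplied, 1025 - 6P = 2P - 15, gives P* = 130 and Q* = 245.
Because the floor (162) lies above the market-clearing price, it is binding.
At P = 162: Qd = 1025 - 6·162 = 53 and Qs = 2·162 - 15 = 309.
Quantity traded falls to 53. At Q = 53 the demand price is (1025 - 53)/6 = 162 and the supply price is (15 + 53)/2 = 34.
Deadweight loss = ½ · (162 - 34) · (245 - 53) = ½ · 128 · 192 = 12288.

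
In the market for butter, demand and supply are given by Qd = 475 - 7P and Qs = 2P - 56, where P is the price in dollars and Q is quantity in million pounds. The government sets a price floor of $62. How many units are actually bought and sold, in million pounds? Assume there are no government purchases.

In a free market, 475 - 7P = 2P - 56 gives the equilibrium P* = 59, Q* = 62.
The floor of 62 is above the equilibrium price 59, so it binds.
At P = 62: Qd = 475 - 7·62 = 41 and Qs = 2·62 - 56 = 68.
The quantity actually transacted is the short side, demand: 41.

41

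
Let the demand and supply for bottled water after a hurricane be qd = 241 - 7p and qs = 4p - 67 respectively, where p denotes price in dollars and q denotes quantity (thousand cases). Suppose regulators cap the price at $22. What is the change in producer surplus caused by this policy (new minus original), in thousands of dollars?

-198

Setting quantity demanded equal to quantity supplied, 241 - 7p = 4p - 67, gives p* = 28 and q* = 45.
Since 22 < 28, the ceiling is binding.
At p = 22: qd = 241 - 7·22 = 87 and qs = 4·22 - 67 = 21.
Producer surplus without the control is ½ · (28 - 16.75) · 45 = 253.125.
With the ceiling, producers sell 21 units at 22, so PS = ½ · (22 - 16.75) · 21 = 55.125.
Change in producer surplus = 55.125 - 253.125 = -198.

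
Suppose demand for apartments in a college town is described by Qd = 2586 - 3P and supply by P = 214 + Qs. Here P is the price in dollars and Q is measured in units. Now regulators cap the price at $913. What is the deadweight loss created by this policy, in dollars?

0

Rearranging supply gives Qs = P - 214. In a free market, 2586 - 3P = P - 214 gives the equilibrium P* = 700, Q* = 486.
The ceiling of 913 is above the equilibrium price 700, so it is not binding; the market clears at P* = 700, Q* = 486.
Since the control does not bind, no trades are prevented and deadweight loss is zero.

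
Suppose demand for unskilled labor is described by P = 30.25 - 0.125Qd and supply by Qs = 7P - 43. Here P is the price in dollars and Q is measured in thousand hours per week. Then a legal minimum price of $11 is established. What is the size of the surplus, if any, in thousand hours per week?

Rearranging demand gives Qd = 242 - 8P. Equilibrium: 242 - 8P = 7P - 43, so 285 = 15P and P* = 19, Q* = 90.
Since 11 is below P* = 19, the floor does not bind and the free-market outcome prevails.
Since the control does not bind, there is no surplus.

0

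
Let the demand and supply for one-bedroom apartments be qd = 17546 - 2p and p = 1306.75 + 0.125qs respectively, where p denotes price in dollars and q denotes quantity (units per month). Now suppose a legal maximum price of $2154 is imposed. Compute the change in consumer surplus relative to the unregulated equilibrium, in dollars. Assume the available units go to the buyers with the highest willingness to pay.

Rearranging supply gives qs = 8p - 10454. In a free market, 17546 - 2p = 8p - 10454 gives the equilibrium p* = 2800, q* = 11946.
Since 2154 < 2800, the ceiling is binding.
At p = 2154: qd = 17546 - 2·2154 = 13238 and qs = 8·2154 - 10454 = 6778.
Consumer surplus without the control is ½ · (8773 - 2800) · 11946 = 35676729.
With the ceiling, 6778 units are sold at 2154 (assume they go to the highest-value buyers). The demand price at q = 6778 is 5384, so CS = ½ · [(8773 - 2154) + (5384 - 2154)] · 6778 = 33378261.
Change in consumer surplus = 33378261 - 35676729 = -2298468.

-2298468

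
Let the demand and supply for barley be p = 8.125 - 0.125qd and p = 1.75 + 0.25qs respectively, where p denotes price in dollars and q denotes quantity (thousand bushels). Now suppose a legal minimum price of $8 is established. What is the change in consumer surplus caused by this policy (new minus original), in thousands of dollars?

Rearranging demand gives qd = 65 - 8p; rearranging supply gives qs = 4p - 7. Without the control the market clears where 65 - 8p = 4p - 7, i.e. p* = 6 and q* = 17.
The floor of 8 is above the equilibrium price 6, so it binds.
At p = 8: qd = 65 - 8·8 = 1 and qs = 4·8 - 7 = 25.
Consumer surplus without the control is ½ · (8.125 - 6) · 17 = 18.0625.
With the floor, consumers buy 1 units at 8, so CS = ½ · (8.125 - 8) · 1 = 0.0625.
Change in consumer surplus = 0.0625 - 18.0625 = -18.

-18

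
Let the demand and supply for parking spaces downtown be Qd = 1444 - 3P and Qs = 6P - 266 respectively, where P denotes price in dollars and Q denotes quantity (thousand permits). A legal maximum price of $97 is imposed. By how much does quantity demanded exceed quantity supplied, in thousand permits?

837

Setting quantity demanded equal to quantity supplied, 1444 - 3P = 6P - 266, gives P* = 190 and Q* = 874.
Since 97 < 190, the ceiling is binding.
At P = 97: Qd = 1444 - 3·97 = 1153 and Qs = 6·97 - 266 = 316.
Shortage = Qd - Qs = 1153 - 316 = 837.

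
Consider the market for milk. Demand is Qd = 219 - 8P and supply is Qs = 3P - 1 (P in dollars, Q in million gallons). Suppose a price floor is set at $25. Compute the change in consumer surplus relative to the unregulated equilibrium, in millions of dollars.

-195

Equilibrium: 219 - 8P = 3P - 1, so 220 = 11P and P* = 20, Q* = 59.
The floor of 25 is above the equilibrium price 20, so it binds.
At P = 25: Qd = 219 - 8·25 = 19 and Qs = 3·25 - 1 = 74.
Consumer surplus without the control is ½ · (27.375 - 20) · 59 = 217.5625.
With the floor, consumers buy 19 units at 25, so CS = ½ · (27.375 - 25) · 19 = 22.5625.
Change in consumer surplus = 22.5625 - 217.5625 = -195.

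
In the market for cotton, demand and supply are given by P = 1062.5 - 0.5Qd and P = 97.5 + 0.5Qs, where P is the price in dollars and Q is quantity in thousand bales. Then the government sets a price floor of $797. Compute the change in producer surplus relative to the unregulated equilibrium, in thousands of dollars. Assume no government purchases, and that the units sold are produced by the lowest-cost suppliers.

Rearranging demand gives Qd = 2125 - 2P; rearranging supply gives Qs = 2P - 195. Equilibrium: 2125 - 2P = 2P - 195, so 2320 = 4P and P* = 580, Q* = 965.
The floor of 797 is above the equilibrium price 580, so it binds.
At P = 797: Qd = 2125 - 2·797 = 531 and Qs = 2·797 - 195 = 1399.
Producer surplus without the control is ½ · (580 - 97.5) · 965 = 232806.25.
With the floor, 531 units are sold at 797. The supply price at Q = 531 is 363, so PS = ½ · [(797 - 97.5) + (797 - 363)] · 531 = 300944.25.
Change in producer surplus = 300944.25 - 232806.25 = 68138.

68138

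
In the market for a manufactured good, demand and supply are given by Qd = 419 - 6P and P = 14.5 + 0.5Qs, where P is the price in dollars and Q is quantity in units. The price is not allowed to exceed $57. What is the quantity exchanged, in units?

Rearranging supply gives Qs = 2P - 29. Setting quantity demanded equal to quantity supplied, 419 - 6P = 2P - 29, gives P* = 56 and Q* = 83.
The ceiling of 57 is above the equilibrium price 56, so it is not binding; the market clears at P* = 56, Q* = 83.

83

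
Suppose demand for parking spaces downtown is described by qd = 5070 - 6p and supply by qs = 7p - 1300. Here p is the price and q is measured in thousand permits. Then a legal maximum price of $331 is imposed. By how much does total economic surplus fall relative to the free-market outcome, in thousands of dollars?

Equilibrium: 5070 - 6p = 7p - 1300, so 6370 = 13p and p* = 490, q* = 2130.
Because the ceiling (331) lies below the market-clearing price, it is binding.
At p = 331: qd = 5070 - 6·331 = 3084 and qs = 7·331 - 1300 = 1017.
Quantity traded falls to 1017. At q = 1017 the demand price is (5070 - 1017)/6 = 675.5 and the supply price is (1300 + 1017)/7 = 331.
Deadweight loss = ½ · (675.5 - 331) · (2130 - 1017) = ½ · 344.5 · 1113 = 191714.25.

191714.25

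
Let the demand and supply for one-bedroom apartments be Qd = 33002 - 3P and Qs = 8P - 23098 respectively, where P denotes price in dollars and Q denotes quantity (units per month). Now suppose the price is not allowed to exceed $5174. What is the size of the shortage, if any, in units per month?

0

Setting quantity demanded equal to quantity supplied, 33002 - 3P = 8P - 23098, gives P* = 5100 and Q* = 17702.
The ceiling of 5174 is above the equilibrium price 5100, so it is not binding; the market clears at P* = 5100, Q* = 17702.
Since the control does not bind, there is no shortage.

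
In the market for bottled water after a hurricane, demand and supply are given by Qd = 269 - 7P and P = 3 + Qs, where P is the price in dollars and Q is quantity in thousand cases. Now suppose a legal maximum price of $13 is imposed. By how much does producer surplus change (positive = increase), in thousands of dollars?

Rearranging supply gives Qs = P - 3. Setting quantity demanded equal to quantity supplied, 269 - 7P = P - 3, gives P* = 34 and Q* = 31.
The ceiling of 13 is below the equilibrium price 34, so it binds.
At P = 13: Qd = 269 - 7·13 = 178 and Qs = 13 - 3 = 10.
Producer surplus without the control is ½ · (34 - 3) · 31 = 480.5.
With the ceiling, producers sell 10 units at 13, so PS = ½ · (13 - 3) · 10 = 50.
Change in producer surplus = 50 - 480.5 = -430.5.

-430.5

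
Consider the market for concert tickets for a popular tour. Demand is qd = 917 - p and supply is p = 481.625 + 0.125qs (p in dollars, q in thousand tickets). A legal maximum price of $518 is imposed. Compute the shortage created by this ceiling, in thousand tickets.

108

Rearranging supply gives qs = 8p - 3853. Equilibrium: 917 - p = 8p - 3853, so 4770 = 9p and p* = 530, q* = 387.
Because the ceiling (518) lies below the market-clearing price, it is binding.
At p = 518: qd = 917 - 518 = 399 and qs = 8·518 - 3853 = 291.
Shortage = qd - qs = 399 - 291 = 108.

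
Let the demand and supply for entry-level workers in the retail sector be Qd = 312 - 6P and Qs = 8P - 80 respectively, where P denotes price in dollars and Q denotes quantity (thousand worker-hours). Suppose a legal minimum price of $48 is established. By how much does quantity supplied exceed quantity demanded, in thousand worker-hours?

Setting quantity demanded equal to quantity supplied, 312 - 6P = 8P - 80, gives P* = 28 and Q* = 144.
Since 48 > 28, the floor is binding.
At P = 48: Qd = 312 - 6·48 = 24 and Qs = 8·48 - 80 = 304.
Surplus = Qs - Qd = 304 - 24 = 280.

280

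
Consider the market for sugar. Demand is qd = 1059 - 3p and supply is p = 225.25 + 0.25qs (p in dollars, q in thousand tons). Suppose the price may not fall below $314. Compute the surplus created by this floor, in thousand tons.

Rearranging supply gives qs = 4p - 901. Equilibrium: 1059 - 3p = 4p - 901, so 1960 = 7p and p* = 280, q* = 219.
Because the floor (314) lies above the market-clearing price, it is binding.
At p = 314: qd = 1059 - 3·314 = 117 and qs = 4·314 - 901 = 355.
Surplus = qs - qd = 355 - 117 = 238.

238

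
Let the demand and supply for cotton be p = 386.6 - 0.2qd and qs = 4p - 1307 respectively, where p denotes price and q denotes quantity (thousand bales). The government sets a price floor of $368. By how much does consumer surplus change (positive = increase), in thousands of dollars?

-904

Rearranging demand gives qd = 1933 - 5p. Equilibrium: 1933 - 5p = 4p - 1307, so 3240 = 9p and p* = 360, q* = 133.
The floor of 368 is above the equilibrium price 360, so it binds.
At p = 368: qd = 1933 - 5·368 = 93 and qs = 4·368 - 1307 = 165.
Consumer surplus without the control is ½ · (386.6 - 360) · 133 = 1768.9.
With the floor, consumers buy 93 units at 368, so CS = ½ · (386.6 - 368) · 93 = 864.9.
Change in consumer surplus = 864.9 - 1768.9 = -904.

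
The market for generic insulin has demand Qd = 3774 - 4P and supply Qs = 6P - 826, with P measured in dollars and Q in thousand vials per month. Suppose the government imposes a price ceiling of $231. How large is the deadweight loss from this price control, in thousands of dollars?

393307.5

Setting quantity demanded equal to quantity supplied, 3774 - 4P = 6P - 826, gives P* = 460 and Q* = 1934.
Since 231 < 460, the ceiling is binding.
At P = 231: Qd = 3774 - 4·231 = 2850 and Qs = 6·231 - 826 = 560.
Quantity traded falls to 560. At Q = 560 the demand price is (3774 - 560)/4 = 803.5 and the supply price is (826 + 560)/6 = 231.
Deadweight loss = ½ · (803.5 - 231) · (1934 - 560) = ½ · 572.5 · 1374 = 393307.5.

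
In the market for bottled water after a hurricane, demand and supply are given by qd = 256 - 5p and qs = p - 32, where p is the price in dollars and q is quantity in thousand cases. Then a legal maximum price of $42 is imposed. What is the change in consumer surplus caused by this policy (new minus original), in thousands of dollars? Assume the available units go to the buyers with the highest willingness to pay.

56.4

In a free market, 256 - 5p = p - 32 gives the equilibrium p* = 48, q* = 16.
Because the ceiling (42) lies below the market-clearing price, it is binding.
At p = 42: qd = 256 - 5·42 = 46 and qs = 42 - 32 = 10.
Consumer surplus without the control is ½ · (51.2 - 48) · 16 = 25.6.
With the ceiling, 10 units are sold at 42 (assume they go to the highest-value buyers). The demand price at q = 10 is 49.2, so CS = ½ · [(51.2 - 42) + (49.2 - 42)] · 10 = 82.
Change in consumer surplus = 82 - 25.6 = 56.4.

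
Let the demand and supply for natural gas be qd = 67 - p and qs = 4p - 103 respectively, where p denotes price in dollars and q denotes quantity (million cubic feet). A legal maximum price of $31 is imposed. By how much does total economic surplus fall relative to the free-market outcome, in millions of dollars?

90

Equilibrium: 67 - p = 4p - 103, so 170 = 5p and p* = 34, q* = 33.
Since 31 < 34, the ceiling is binding.
At p = 31: qd = 67 - 31 = 36 and qs = 4·31 - 103 = 21.
Quantity traded falls to 21. At q = 21 the demand price is 67 - 21 = 46 and the supply price is (103 + 21)/4 = 31.
Deadweight loss = ½ · (46 - 31) · (33 - 21) = ½ · 15 · 12 = 90.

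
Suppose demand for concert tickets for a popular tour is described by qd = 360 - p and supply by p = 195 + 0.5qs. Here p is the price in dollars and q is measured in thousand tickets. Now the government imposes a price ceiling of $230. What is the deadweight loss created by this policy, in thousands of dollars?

1200

Rearranging supply gives qs = 2p - 390. Setting quantity demanded equal to quantity supplied, 360 - p = 2p - 390, gives p* = 250 and q* = 110.
Because the ceiling (230) lies below the market-clearing price, it is binding.
At p = 230: qd = 360 - 230 = 130 and qs = 2·230 - 390 = 70.
Quantity traded falls to 70. At q = 70 the demand price is 360 - 70 = 290 and the supply price is (390 + 70)/2 = 230.
Deadweight loss = ½ · (290 - 230) · (110 - 70) = ½ · 60 · 40 = 1200.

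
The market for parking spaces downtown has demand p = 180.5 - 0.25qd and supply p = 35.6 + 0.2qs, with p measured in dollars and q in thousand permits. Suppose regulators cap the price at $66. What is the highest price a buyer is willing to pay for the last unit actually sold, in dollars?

142.5

Rearranging demand gives qd = 722 - 4p; rearranging supply gives qs = 5p - 178. Equilibrium: 722 - 4p = 5p - 178, so 900 = 9p and p* = 100, q* = 322.
Because the ceiling (66) lies below the market-clearing price, it is binding.
At p = 66: qd = 722 - 4·66 = 458 and qs = 5·66 - 178 = 152.
Only 152 units reach the market. On the demand curve, the marginal buyer's willingness to pay at q = 152 is (722 - 152)/4 = 142.5.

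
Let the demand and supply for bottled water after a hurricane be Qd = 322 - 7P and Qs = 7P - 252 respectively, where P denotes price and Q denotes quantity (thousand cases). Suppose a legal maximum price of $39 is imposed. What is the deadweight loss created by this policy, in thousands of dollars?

In a free market, 322 - 7P = 7P - 252 gives the equilibrium P* = 41, Q* = 35.
The ceiling of 39 is below the equilibrium price 41, so it binds.
At P = 39: Qd = 322 - 7·39 = 49 and Qs = 7·39 - 252 = 21.
Quantity traded falls to 21. At Q = 21 the demand price is (322 - 21)/7 = 43 and the supply price is (252 + 21)/7 = 39.
Deadweight loss = ½ · (43 - 39) · (35 - 21) = ½ · 4 · 14 = 28.

28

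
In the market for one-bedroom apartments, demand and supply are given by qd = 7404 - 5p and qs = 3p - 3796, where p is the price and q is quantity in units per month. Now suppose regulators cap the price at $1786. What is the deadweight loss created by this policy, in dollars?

0

Without the control the market clears where 7404 - 5p = 3p - 3796, i.e. p* = 1400 and q* = 404.
Since 1786 is above p* = 1400, the ceiling does not bind and the free-market outcome prevails.
Since the control does not bind, no trades are prevented and deadweight loss is zero.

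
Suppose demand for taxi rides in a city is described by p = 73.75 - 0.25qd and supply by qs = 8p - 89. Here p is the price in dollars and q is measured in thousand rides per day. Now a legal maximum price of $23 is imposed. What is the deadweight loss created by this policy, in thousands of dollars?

972

Rearranging demand gives qd = 295 - 4p. In a free market, 295 - 4p = 8p - 89 gives the equilibrium p* = 32, q* = 167.
Since 23 < 32, the ceiling is binding.
At p = 23: qd = 295 - 4·23 = 203 and qs = 8·23 - 89 = 95.
Quantity traded falls to 95. At q = 95 the demand price is (295 - 95)/4 = 50 and the supply price is (89 + 95)/8 = 23.
Deadweight loss = ½ · (50 - 23) · (167 - 95) = ½ · 27 · 72 = 972.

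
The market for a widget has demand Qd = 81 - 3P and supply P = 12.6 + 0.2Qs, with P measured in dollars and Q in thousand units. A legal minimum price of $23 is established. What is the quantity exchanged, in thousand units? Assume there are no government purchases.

12

Rearranging supply gives Qs = 5P - 63. In a free market, 81 - 3P = 5P - 63 gives the equilibrium P* = 18, Q* = 27.
Because the floor (23) lies above the market-clearing price, it is binding.
At P = 23: Qd = 81 - 3·23 = 12 and Qs = 5·23 - 63 = 52.
The quantity actually transacted is the short side, demand: 12.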